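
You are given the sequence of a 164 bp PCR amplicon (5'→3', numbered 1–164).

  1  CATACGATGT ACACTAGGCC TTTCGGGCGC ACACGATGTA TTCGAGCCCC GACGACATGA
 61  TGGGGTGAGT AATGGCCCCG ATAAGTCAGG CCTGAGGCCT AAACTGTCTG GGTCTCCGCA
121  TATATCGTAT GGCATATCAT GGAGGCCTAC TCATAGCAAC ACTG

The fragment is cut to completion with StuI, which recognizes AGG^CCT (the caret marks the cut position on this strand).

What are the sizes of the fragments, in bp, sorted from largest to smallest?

StuI sites (AGGCCT) start at positions 16, 88, 95, 143.
StuI cuts after base 3 of each site, so after positions 18, 90, 97, 145.
Linear molecule, 4 cuts → 5 fragments:
  1–18 → 18 bp
  19–90 → 72 bp
  91–97 → 7 bp
  98–145 → 48 bp
  146–164 → 19 bp
Sorted largest to smallest: 72, 48, 19, 18, 7 bp.

72, 48, 19, 18, 7 bp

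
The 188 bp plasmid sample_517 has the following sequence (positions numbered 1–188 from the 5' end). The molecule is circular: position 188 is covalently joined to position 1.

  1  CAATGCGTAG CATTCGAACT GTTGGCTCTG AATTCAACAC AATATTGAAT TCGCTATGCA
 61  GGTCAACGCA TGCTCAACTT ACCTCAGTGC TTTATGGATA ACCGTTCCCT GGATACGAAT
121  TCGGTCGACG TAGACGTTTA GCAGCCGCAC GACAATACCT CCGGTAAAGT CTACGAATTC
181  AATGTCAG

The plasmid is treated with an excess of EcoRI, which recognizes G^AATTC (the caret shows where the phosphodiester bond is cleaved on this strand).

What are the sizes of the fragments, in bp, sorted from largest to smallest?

EcoRI sites (GAATTC) start at positions 30, 47, 117, 175.
EcoRI cuts after the first base of each site, so after positions 30, 47, 117, 175.
Circular molecule, 4 cuts → 4 fragments:
  31–47 → 17 bp
  48–117 → 70 bp
  118–175 → 58 bp
  176–188 then 1–30 → 13 + 30 = 43 bp
Sorted largest to smallest: 70, 58, 43, 17 bp.

70, 58, 43, 17 bp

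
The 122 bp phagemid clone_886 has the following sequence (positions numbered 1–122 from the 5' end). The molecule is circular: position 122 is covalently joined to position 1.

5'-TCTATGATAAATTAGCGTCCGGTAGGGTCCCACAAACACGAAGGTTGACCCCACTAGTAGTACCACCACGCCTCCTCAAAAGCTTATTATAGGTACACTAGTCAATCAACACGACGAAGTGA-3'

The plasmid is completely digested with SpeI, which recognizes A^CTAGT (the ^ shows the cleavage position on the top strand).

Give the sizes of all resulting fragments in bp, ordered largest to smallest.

78, 44 bp

SpeI sites (ACTAGT) start at positions 53, 97.
SpeI cuts after the first base of each site, so after positions 53, 97.
Circular molecule, 2 cuts → 2 fragments:
  54–97 → 44 bp
  98–122 then 1–53 → 25 + 53 = 78 bp
Sorted largest to smallest: 78, 44 bp.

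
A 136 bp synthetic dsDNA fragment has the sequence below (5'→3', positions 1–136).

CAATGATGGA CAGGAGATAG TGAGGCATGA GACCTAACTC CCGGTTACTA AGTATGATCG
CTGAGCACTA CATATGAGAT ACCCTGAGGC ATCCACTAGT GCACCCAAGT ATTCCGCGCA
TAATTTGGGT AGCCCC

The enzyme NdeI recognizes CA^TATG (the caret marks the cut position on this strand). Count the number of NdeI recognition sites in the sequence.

CATATG occurs starting at position 71.
NdeI cuts at 1 site.

1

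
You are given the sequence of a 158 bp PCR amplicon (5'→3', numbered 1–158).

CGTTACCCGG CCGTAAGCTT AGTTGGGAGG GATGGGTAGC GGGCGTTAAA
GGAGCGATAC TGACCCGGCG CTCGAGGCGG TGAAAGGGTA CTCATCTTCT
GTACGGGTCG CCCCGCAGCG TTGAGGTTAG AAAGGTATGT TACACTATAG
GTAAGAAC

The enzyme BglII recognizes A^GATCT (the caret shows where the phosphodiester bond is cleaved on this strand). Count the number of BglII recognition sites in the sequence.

No occurrence of AGATCT is present in the sequence.
BglII does not cut: 0 sites.

0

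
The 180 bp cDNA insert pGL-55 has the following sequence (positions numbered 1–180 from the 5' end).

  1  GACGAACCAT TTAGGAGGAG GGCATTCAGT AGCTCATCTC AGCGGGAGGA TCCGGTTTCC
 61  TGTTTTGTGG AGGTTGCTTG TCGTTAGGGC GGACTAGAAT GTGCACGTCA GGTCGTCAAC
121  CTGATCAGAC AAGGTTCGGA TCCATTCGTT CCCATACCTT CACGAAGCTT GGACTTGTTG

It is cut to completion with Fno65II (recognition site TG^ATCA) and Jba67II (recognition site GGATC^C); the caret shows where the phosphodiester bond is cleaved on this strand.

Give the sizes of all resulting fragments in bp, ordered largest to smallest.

The Fno65II site (TGATCA) starts at position 122.
Fno65II cuts after base 2 of each site, so after position 123.
Jba67II sites (GGATCC) start at positions 48, 138.
Jba67II cuts after base 5 of each site (before the last base), so after positions 52, 142.
Combined cut positions: 52, 123, 142.
Linear molecule, 3 cuts → 4 fragments:
  1–52 → 52 bp
  53–123 → 71 bp
  124–142 → 19 bp
  143–180 → 38 bp
Sorted largest to smallest: 71, 52, 38, 19 bp.

71, 52, 38, 19 bp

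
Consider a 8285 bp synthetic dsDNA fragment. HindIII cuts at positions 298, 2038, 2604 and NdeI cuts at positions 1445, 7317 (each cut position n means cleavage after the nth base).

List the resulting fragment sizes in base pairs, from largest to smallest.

4713, 1147, 968, 593, 566, 298 bp

Combined cut positions (sorted): 298, 1445, 2038, 2604, 7317.
Linear molecule, 5 cuts → 6 fragments:
  298 − 0 = 298 bp
  1445 − 298 = 1147 bp
  2038 − 1445 = 593 bp
  2604 − 2038 = 566 bp
  7317 − 2604 = 4713 bp
  8285 − 7317 = 968 bp
Sorted largest to smallest: 4713, 1147, 968, 593, 566, 298 bp.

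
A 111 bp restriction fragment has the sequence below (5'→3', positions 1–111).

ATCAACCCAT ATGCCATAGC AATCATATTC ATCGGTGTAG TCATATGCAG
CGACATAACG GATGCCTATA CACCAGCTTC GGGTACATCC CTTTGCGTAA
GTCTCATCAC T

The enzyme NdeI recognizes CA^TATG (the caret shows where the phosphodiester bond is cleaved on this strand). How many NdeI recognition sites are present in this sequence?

CATATG occurs starting at positions 8, 42.
NdeI cuts at 2 sites.

2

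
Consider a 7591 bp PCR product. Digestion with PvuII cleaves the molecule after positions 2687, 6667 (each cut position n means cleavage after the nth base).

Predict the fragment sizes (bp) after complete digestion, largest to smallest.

3980, 2687, 924 bp

Linear molecule, 2 cuts → 3 fragments:
  2687 − 0 = 2687 bp
  6667 − 2687 = 3980 bp
  7591 − 6667 = 924 bp
Sorted largest to smallest: 3980, 2687, 924 bp.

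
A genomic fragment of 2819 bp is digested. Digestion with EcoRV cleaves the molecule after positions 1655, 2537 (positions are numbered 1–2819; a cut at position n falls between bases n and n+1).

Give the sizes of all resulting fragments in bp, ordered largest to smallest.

Linear molecule, 2 cuts → 3 fragments:
  1655 − 0 = 1655 bp
  2537 − 1655 = 882 bp
  2819 − 2537 = 282 bp
Sorted largest to smallest: 1655, 882, 282 bp.

1655, 882, 282 bp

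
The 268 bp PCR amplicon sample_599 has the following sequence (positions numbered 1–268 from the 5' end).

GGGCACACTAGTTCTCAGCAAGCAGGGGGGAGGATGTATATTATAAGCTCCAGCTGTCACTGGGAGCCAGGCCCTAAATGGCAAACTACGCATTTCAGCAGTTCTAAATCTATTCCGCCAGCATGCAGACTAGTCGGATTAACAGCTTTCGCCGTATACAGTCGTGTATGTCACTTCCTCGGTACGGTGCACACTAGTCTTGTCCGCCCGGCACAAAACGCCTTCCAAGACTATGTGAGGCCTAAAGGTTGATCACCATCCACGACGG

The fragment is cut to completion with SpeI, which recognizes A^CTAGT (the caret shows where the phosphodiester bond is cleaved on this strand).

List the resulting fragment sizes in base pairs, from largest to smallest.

SpeI sites (ACTAGT) start at positions 7, 129, 193.
SpeI cuts after the first base of each site, so after positions 7, 129, 193.
Linear molecule, 3 cuts → 4 fragments:
  1–7 → 7 bp
  8–129 → 122 bp
  130–193 → 64 bp
  194–268 → 75 bp
Sorted largest to smallest: 122, 75, 64, 7 bp.

122, 75, 64, 7 bp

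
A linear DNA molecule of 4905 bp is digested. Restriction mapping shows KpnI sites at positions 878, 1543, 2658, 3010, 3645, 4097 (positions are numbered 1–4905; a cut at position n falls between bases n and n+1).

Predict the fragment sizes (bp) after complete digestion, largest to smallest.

1115, 878, 808, 665, 635, 452, 352 bp

Linear molecule, 6 cuts → 7 fragments:
  878 − 0 = 878 bp
  1543 − 878 = 665 bp
  2658 − 1543 = 1115 bp
  3010 − 2658 = 352 bp
  3645 − 3010 = 635 bp
  4097 − 3645 = 452 bp
  4905 − 4097 = 808 bp
Sorted largest to smallest: 1115, 878, 808, 665, 635, 452, 352 bp.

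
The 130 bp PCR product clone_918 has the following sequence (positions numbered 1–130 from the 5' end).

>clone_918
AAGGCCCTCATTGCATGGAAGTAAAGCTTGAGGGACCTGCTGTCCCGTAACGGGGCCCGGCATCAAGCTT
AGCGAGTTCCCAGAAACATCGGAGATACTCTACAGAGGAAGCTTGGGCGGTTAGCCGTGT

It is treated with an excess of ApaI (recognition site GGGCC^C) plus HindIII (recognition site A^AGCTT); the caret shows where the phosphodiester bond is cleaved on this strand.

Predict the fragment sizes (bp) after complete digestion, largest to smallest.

The ApaI site (GGGCCC) starts at position 53.
ApaI cuts after base 5 of each site (before the last base), so after position 57.
HindIII sites (AAGCTT) start at positions 24, 65, 109.
HindIII cuts after the first base of each site, so after positions 24, 65, 109.
Combined cut positions: 24, 57, 65, 109.
Linear molecule, 4 cuts → 5 fragments:
  1–24 → 24 bp
  25–57 → 33 bp
  58–65 → 8 bp
  66–109 → 44 bp
  110–130 → 21 bp
Sorted largest to smallest: 44, 33, 24, 21, 8 bp.

44, 33, 24, 21, 8 bp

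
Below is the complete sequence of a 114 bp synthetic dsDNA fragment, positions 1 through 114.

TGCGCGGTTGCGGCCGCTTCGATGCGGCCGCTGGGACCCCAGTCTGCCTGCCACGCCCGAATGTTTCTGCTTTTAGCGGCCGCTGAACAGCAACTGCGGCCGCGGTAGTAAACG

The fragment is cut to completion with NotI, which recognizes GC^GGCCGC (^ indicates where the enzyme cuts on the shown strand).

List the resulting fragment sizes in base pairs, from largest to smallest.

NotI sites (GCGGCCGC) start at positions 10, 24, 76, 96.
NotI cuts after base 2 of each site, so after positions 11, 25, 77, 97.
Linear molecule, 4 cuts → 5 fragments:
  1–11 → 11 bp
  12–25 → 14 bp
  26–77 → 52 bp
  78–97 → 20 bp
  98–114 → 17 bp
Sorted largest to smallest: 52, 20, 17, 14, 11 bp.

52, 20, 17, 14, 11 bp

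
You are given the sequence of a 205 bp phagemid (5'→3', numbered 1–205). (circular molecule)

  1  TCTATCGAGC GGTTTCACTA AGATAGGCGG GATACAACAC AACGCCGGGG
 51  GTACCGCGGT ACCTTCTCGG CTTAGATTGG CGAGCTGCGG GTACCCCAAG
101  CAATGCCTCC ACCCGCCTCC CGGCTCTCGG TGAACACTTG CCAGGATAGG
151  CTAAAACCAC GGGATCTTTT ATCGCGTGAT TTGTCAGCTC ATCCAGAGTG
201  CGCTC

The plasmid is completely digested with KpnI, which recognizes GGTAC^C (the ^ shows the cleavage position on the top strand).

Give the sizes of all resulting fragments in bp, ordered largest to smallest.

KpnI sites (GGTACC) start at positions 50, 58, 90.
KpnI cuts after base 5 of each site (before the last base), so after positions 54, 62, 94.
Circular molecule, 3 cuts → 3 fragments:
  55–62 → 8 bp
  63–94 → 32 bp
  95–205 then 1–54 → 111 + 54 = 165 bp
Sorted largest to smallest: 165, 32, 8 bp.

165, 32, 8 bp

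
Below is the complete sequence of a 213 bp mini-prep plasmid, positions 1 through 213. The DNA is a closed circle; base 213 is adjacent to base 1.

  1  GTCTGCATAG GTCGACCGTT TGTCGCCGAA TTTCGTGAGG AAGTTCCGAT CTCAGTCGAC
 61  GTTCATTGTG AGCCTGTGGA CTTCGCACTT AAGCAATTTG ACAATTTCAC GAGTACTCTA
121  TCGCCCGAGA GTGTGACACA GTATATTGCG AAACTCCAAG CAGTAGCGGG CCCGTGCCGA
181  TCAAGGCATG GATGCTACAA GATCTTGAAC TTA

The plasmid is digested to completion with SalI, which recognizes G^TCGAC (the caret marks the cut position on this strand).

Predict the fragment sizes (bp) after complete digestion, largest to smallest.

169, 44 bp

SalI sites (GTCGAC) start at positions 11, 55.
SalI cuts after the first base of each site, so after positions 11, 55.
Circular molecule, 2 cuts → 2 fragments:
  12–55 → 44 bp
  56–213 then 1–11 → 158 + 11 = 169 bp
Sorted largest to smallest: 169, 44 bp.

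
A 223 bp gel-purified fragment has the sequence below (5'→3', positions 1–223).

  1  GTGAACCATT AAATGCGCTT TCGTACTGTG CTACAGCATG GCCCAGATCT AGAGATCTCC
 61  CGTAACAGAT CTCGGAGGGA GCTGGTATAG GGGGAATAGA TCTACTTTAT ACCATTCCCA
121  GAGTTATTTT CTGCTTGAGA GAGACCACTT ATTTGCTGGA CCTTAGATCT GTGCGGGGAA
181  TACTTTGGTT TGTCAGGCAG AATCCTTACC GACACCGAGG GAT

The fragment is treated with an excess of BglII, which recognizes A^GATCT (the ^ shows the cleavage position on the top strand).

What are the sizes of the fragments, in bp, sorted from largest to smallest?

BglII sites (AGATCT) start at positions 45, 53, 67, 98, 165.
BglII cuts after the first base of each site, so after positions 45, 53, 67, 98, 165.
Linear molecule, 5 cuts → 6 fragments:
  1–45 → 45 bp
  46–53 → 8 bp
  54–67 → 14 bp
  68–98 → 31 bp
  99–165 → 67 bp
  166–223 → 58 bp
Sorted largest to smallest: 67, 58, 45, 31, 14, 8 bp.

67, 58, 45, 31, 14, 8 bp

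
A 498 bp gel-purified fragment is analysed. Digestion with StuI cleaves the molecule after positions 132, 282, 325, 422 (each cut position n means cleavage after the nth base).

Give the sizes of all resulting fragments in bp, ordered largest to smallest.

Linear molecule, 4 cuts → 5 fragments:
  132 − 0 = 132 bp
  282 − 132 = 150 bp
  325 − 282 = 43 bp
  422 − 325 = 97 bp
  498 − 422 = 76 bp
Sorted largest to smallest: 150, 132, 97, 76, 43 bp.

150, 132, 97, 76, 43 bp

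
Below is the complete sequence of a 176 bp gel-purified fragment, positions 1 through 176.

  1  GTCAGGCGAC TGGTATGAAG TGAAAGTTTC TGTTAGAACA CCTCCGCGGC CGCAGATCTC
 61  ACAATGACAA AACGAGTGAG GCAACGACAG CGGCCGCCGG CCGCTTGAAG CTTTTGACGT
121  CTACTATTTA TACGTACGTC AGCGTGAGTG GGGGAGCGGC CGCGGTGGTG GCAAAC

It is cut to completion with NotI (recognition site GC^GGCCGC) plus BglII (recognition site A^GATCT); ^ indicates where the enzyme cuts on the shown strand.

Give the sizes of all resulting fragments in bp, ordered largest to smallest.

NotI sites (GCGGCCGC) start at positions 46, 90, 156.
NotI cuts after base 2 of each site, so after positions 47, 91, 157.
The BglII site (AGATCT) starts at position 54.
BglII cuts after the first base of each site, so after position 54.
Combined cut positions: 47, 54, 91, 157.
Linear molecule, 4 cuts → 5 fragments:
  1–47 → 47 bp
  48–54 → 7 bp
  55–91 → 37 bp
  92–157 → 66 bp
  158–176 → 19 bp
Sorted largest to smallest: 66, 47, 37, 19, 7 bp.

66, 47, 37, 19, 7 bp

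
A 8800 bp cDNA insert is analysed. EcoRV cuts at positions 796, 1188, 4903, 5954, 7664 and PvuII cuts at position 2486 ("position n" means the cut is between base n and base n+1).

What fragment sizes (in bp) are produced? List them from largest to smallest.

Combined cut positions (sorted): 796, 1188, 2486, 4903, 5954, 7664.
Linear molecule, 6 cuts → 7 fragments:
  796 − 0 = 796 bp
  1188 − 796 = 392 bp
  2486 − 1188 = 1298 bp
  4903 − 2486 = 2417 bp
  5954 − 4903 = 1051 bp
  7664 − 5954 = 1710 bp
  8800 − 7664 = 1136 bp
Sorted largest to smallest: 2417, 1710, 1298, 1136, 1051, 796, 392 bp.

2417, 1710, 1298, 1136, 1051, 796, 392 bp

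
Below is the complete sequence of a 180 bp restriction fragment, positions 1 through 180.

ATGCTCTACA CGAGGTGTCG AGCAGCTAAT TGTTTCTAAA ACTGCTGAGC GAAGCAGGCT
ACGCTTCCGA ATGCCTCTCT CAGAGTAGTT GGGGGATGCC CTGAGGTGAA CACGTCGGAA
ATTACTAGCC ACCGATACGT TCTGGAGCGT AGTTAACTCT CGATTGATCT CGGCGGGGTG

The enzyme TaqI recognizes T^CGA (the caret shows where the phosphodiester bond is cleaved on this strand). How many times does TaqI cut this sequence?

2

TCGA occurs starting at positions 18, 160.
TaqI cuts at 2 sites.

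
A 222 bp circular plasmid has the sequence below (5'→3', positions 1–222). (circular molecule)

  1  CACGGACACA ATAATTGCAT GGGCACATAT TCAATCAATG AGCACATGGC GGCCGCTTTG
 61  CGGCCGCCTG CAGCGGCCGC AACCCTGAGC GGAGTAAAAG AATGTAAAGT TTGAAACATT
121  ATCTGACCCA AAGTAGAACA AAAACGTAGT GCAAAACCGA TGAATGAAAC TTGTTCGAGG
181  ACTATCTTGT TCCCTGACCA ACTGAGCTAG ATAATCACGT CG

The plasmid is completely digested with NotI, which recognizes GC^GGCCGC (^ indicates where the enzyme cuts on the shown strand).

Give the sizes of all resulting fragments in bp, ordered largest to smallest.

NotI sites (GCGGCCGC) start at positions 49, 60, 73.
NotI cuts after base 2 of each site, so after positions 50, 61, 74.
Circular molecule, 3 cuts → 3 fragments:
  51–61 → 11 bp
  62–74 → 13 bp
  75–222 then 1–50 → 148 + 50 = 198 bp
Sorted largest to smallest: 198, 13, 11 bp.

198, 13, 11 bp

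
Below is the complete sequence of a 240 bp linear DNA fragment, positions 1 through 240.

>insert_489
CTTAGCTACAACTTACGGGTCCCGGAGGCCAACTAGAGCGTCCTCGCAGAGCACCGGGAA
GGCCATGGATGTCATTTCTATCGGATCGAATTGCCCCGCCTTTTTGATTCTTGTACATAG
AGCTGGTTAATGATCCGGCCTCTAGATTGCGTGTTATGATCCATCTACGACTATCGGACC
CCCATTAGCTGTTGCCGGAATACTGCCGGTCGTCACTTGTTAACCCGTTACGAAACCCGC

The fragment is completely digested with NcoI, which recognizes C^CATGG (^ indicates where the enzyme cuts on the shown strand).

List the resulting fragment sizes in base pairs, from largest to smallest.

177, 63 bp

The NcoI site (CCATGG) starts at position 63.
NcoI cuts after the first base of each site, so after position 63.
Linear molecule, 1 cut → 2 fragments:
  1–63 → 63 bp
  64–240 → 177 bp
Sorted largest to smallest: 177, 63 bp.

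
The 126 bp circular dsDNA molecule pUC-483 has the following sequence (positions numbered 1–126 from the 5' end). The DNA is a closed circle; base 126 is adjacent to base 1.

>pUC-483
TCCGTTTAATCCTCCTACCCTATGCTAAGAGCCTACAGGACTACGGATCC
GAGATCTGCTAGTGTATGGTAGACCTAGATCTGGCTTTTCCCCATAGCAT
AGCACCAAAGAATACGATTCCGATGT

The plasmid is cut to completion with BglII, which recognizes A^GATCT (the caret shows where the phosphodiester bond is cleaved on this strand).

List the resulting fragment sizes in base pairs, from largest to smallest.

101, 25 bp

BglII sites (AGATCT) start at positions 52, 77.
BglII cuts after the first base of each site, so after positions 52, 77.
Circular molecule, 2 cuts → 2 fragments:
  53–77 → 25 bp
  78–126 then 1–52 → 49 + 52 = 101 bp
Sorted largest to smallest: 101, 25 bp.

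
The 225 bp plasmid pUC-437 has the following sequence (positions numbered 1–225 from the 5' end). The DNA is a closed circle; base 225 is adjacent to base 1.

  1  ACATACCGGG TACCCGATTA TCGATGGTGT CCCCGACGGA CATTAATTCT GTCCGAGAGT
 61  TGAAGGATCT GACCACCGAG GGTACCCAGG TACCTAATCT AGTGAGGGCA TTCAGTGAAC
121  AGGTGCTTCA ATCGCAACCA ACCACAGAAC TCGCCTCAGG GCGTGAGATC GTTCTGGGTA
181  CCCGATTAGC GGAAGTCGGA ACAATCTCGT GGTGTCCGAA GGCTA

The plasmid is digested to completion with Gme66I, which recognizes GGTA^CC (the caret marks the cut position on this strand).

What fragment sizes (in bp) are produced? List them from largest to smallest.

88, 72, 57, 8 bp

Gme66I sites (GGTACC) start at positions 9, 81, 89, 177.
Gme66I cuts after base 4 of each site, so after positions 12, 84, 92, 180.
Circular molecule, 4 cuts → 4 fragments:
  13–84 → 72 bp
  85–92 → 8 bp
  93–180 → 88 bp
  181–225 then 1–12 → 45 + 12 = 57 bp
Sorted largest to smallest: 88, 72, 57, 8 bp.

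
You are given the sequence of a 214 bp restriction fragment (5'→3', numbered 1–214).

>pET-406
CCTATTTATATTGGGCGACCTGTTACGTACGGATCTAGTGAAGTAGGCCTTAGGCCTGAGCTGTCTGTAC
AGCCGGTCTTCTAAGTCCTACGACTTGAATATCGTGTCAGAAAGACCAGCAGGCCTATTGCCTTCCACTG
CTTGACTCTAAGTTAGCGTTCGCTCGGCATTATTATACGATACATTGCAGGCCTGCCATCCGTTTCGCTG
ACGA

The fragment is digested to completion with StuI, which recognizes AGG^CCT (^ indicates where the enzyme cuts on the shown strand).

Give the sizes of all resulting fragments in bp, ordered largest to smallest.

69, 68, 47, 23, 7 bp

StuI sites (AGGCCT) start at positions 45, 52, 121, 189.
StuI cuts after base 3 of each site, so after positions 47, 54, 123, 191.
Linear molecule, 4 cuts → 5 fragments:
  1–47 → 47 bp
  48–54 → 7 bp
  55–123 → 69 bp
  124–191 → 68 bp
  192–214 → 23 bp
Sorted largest to smallest: 69, 68, 47, 23, 7 bp.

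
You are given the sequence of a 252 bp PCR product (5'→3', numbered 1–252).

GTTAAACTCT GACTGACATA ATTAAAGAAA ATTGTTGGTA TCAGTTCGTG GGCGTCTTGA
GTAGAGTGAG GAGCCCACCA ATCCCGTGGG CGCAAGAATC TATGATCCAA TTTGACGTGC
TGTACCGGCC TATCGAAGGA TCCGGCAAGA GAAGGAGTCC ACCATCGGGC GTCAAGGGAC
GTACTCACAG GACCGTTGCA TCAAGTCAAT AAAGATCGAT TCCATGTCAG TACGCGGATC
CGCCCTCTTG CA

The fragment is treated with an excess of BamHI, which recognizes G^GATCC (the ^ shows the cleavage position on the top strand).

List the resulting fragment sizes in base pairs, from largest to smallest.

BamHI sites (GGATCC) start at positions 138, 236.
BamHI cuts after the first base of each site, so after positions 138, 236.
Linear molecule, 2 cuts → 3 fragments:
  1–138 → 138 bp
  139–236 → 98 bp
  237–252 → 16 bp
Sorted largest to smallest: 138, 98, 16 bp.

138, 98, 16 bp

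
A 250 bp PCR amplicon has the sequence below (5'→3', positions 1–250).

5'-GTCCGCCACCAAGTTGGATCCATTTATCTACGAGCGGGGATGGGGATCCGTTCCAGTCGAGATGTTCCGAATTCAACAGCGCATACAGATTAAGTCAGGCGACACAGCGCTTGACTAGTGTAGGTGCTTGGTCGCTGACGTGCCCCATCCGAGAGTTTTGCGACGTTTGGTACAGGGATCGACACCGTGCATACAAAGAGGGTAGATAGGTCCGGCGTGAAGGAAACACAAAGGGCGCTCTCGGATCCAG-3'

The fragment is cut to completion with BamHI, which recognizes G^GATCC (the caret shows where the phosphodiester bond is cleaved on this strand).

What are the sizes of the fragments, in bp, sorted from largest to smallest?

199, 28, 16, 7 bp

BamHI sites (GGATCC) start at positions 16, 44, 243.
BamHI cuts after the first base of each site, so after positions 16, 44, 243.
Linear molecule, 3 cuts → 4 fragments:
  1–16 → 16 bp
  17–44 → 28 bp
  45–243 → 199 bp
  244–250 → 7 bp
Sorted largest to smallest: 199, 28, 16, 7 bp.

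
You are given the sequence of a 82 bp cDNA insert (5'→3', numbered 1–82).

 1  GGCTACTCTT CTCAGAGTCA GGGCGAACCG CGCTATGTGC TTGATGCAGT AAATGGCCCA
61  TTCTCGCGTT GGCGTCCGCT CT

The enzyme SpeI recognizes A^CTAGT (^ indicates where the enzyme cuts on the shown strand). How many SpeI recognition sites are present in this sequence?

No occurrence of ACTAGT is present in the sequence.
SpeI does not cut: 0 sites.

0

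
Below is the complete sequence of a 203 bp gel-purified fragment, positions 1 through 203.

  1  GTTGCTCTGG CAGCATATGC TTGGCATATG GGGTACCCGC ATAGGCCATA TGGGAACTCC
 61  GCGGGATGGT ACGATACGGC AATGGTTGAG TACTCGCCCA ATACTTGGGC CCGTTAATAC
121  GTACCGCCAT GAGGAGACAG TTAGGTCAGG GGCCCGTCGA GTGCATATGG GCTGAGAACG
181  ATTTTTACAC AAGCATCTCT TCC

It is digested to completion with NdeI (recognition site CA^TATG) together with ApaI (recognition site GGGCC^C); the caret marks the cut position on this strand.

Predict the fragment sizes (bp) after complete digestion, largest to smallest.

63, 43, 38, 22, 15, 11, 11 bp

NdeI sites (CATATG) start at positions 14, 25, 47, 164.
NdeI cuts after base 2 of each site, so after positions 15, 26, 48, 165.
ApaI sites (GGGCCC) start at positions 107, 150.
ApaI cuts after base 5 of each site (before the last base), so after positions 111, 154.
Combined cut positions: 15, 26, 48, 111, 154, 165.
Linear molecule, 6 cuts → 7 fragments:
  1–15 → 15 bp
  16–26 → 11 bp
  27–48 → 22 bp
  49–111 → 63 bp
  112–154 → 43 bp
  155–165 → 11 bp
  166–203 → 38 bp
Sorted largest to smallest: 63, 43, 38, 22, 15, 11, 11 bp.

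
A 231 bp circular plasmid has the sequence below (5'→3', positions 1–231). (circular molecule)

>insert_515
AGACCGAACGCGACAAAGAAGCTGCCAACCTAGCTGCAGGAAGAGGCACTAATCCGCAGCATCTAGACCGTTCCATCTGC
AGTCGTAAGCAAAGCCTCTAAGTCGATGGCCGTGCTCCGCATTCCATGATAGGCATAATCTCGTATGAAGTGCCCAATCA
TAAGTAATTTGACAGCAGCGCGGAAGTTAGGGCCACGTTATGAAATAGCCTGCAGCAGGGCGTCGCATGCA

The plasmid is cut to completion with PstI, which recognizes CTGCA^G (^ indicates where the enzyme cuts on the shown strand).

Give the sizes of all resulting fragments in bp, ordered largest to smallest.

133, 55, 43 bp

PstI sites (CTGCAG) start at positions 34, 77, 210.
PstI cuts after base 5 of each site (before the last base), so after positions 38, 81, 214.
Circular molecule, 3 cuts → 3 fragments:
  39–81 → 43 bp
  82–214 → 133 bp
  215–231 then 1–38 → 17 + 38 = 55 bp
Sorted largest to smallest: 133, 55, 43 bp.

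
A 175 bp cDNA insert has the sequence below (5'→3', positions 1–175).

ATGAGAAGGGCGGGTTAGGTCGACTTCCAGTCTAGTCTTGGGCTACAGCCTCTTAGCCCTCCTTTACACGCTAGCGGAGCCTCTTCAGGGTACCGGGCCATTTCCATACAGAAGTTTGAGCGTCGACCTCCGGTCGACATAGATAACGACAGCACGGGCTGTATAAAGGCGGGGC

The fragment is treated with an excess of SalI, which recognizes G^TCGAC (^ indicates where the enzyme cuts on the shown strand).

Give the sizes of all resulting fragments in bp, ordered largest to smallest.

SalI sites (GTCGAC) start at positions 19, 122, 133.
SalI cuts after the first base of each site, so after positions 19, 122, 133.
Linear molecule, 3 cuts → 4 fragments:
  1–19 → 19 bp
  20–122 → 103 bp
  123–133 → 11 bp
  134–175 → 42 bp
Sorted largest to smallest: 103, 42, 19, 11 bp.

103, 42, 19, 11 bp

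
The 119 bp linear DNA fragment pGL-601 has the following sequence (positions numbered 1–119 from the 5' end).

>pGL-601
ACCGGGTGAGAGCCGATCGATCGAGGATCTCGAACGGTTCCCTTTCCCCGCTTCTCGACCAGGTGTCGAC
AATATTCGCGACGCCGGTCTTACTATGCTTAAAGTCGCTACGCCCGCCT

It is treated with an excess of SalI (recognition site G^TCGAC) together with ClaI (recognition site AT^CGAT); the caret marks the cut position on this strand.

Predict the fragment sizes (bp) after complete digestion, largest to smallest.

The SalI site (GTCGAC) starts at position 65.
SalI cuts after the first base of each site, so after position 65.
The ClaI site (ATCGAT) starts at position 16.
ClaI cuts after base 2 of each site, so after position 17.
Combined cut positions: 17, 65.
Linear molecule, 2 cuts → 3 fragments:
  1–17 → 17 bp
  18–65 → 48 bp
  66–119 → 54 bp
Sorted largest to smallest: 54, 48, 17 bp.

54, 48, 17 bp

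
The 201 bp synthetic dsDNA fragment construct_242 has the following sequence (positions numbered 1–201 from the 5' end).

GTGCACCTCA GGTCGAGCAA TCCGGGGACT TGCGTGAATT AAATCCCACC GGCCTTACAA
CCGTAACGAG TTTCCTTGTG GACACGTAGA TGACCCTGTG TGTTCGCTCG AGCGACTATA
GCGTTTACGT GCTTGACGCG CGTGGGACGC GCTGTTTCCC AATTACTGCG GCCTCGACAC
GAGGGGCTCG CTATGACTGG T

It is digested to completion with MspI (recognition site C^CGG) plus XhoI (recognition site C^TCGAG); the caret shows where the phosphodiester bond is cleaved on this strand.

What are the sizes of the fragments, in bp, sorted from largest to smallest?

MspI sites (CCGG) start at positions 22, 49.
MspI cuts after the first base of each site, so after positions 22, 49.
The XhoI site (CTCGAG) starts at position 107.
XhoI cuts after the first base of each site, so after position 107.
Combined cut positions: 22, 49, 107.
Linear molecule, 3 cuts → 4 fragments:
  1–22 → 22 bp
  23–49 → 27 bp
  50–107 → 58 bp
  108–201 → 94 bp
Sorted largest to smallest: 94, 58, 27, 22 bp.

94, 58, 27, 22 bp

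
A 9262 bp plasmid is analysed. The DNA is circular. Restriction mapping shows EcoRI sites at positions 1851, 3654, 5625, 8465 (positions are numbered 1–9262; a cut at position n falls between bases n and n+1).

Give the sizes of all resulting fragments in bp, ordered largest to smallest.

Circular molecule, 4 cuts → 4 fragments:
  3654 − 1851 = 1803 bp
  5625 − 3654 = 1971 bp
  8465 − 5625 = 2840 bp
  wrap: 9262 − 8465 + 1851 = 2648 bp
Sorted largest to smallest: 2840, 2648, 1971, 1803 bp.

2840, 2648, 1971, 1803 bp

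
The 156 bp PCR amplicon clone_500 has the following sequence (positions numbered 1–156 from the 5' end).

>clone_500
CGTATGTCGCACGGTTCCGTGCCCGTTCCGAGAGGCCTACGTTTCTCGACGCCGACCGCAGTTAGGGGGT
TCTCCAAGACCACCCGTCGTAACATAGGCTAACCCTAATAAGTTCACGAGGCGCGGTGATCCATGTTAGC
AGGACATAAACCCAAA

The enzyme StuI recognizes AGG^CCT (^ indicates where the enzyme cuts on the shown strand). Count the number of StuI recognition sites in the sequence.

1

AGGCCT occurs starting at position 33.
StuI cuts at 1 site.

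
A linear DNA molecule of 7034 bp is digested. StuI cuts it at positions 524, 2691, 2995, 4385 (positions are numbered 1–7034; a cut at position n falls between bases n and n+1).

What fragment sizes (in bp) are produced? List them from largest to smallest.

Linear molecule, 4 cuts → 5 fragments:
  524 − 0 = 524 bp
  2691 − 524 = 2167 bp
  2995 − 2691 = 304 bp
  4385 − 2995 = 1390 bp
  7034 − 4385 = 2649 bp
Sorted largest to smallest: 2649, 2167, 1390, 524, 304 bp.

2649, 2167, 1390, 524, 304 bp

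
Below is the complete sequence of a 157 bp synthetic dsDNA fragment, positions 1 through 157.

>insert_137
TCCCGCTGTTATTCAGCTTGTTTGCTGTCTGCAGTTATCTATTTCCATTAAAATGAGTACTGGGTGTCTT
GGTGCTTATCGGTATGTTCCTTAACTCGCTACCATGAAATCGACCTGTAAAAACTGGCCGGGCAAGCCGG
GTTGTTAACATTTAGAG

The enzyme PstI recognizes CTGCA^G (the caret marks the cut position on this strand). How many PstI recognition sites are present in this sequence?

CTGCAG occurs starting at position 29.
PstI cuts at 1 site.

1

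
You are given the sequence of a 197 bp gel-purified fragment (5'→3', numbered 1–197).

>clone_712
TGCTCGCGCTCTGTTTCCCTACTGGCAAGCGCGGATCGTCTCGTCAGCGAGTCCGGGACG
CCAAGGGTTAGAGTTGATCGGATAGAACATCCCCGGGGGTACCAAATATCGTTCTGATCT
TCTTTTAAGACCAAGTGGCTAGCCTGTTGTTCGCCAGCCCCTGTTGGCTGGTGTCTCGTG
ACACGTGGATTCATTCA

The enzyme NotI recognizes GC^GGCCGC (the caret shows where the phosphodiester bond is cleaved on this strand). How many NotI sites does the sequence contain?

0

No occurrence of GCGGCCGC is present in the sequence.
NotI does not cut: 0 sites.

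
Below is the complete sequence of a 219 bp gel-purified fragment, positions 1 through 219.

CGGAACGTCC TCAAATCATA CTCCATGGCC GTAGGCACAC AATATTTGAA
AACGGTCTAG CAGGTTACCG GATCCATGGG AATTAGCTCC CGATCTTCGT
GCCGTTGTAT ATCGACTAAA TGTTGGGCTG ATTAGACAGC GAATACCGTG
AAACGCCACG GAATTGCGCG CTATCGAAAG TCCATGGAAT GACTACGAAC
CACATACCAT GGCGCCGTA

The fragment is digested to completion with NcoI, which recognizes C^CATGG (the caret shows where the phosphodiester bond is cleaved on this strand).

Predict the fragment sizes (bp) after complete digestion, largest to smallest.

NcoI sites (CCATGG) start at positions 23, 74, 182, 207.
NcoI cuts after the first base of each site, so after positions 23, 74, 182, 207.
Linear molecule, 4 cuts → 5 fragments:
  1–23 → 23 bp
  24–74 → 51 bp
  75–182 → 108 bp
  183–207 → 25 bp
  208–219 → 12 bp
Sorted largest to smallest: 108, 51, 25, 23, 12 bp.

108, 51, 25, 23, 12 bp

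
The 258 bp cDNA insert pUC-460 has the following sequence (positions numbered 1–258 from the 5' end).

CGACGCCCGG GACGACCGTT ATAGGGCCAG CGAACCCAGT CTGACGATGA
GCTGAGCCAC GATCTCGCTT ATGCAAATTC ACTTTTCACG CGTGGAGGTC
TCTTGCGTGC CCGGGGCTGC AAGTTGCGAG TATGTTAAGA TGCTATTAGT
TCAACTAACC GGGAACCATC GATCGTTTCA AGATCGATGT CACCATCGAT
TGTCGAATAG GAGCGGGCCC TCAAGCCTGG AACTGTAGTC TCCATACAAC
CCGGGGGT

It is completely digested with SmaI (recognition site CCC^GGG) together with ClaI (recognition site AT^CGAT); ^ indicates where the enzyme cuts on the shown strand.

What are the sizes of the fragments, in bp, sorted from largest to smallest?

104, 57, 56, 15, 12, 8, 6 bp

SmaI sites (CCCGGG) start at positions 6, 110, 250.
SmaI cuts after base 3 of each site, so after positions 8, 112, 252.
ClaI sites (ATCGAT) start at positions 168, 183, 195.
ClaI cuts after base 2 of each site, so after positions 169, 184, 196.
Combined cut positions: 8, 112, 169, 184, 196, 252.
Linear molecule, 6 cuts → 7 fragments:
  1–8 → 8 bp
  9–112 → 104 bp
  113–169 → 57 bp
  170–184 → 15 bp
  185–196 → 12 bp
  197–252 → 56 bp
  253–258 → 6 bp
Sorted largest to smallest: 104, 57, 56, 15, 12, 8, 6 bp.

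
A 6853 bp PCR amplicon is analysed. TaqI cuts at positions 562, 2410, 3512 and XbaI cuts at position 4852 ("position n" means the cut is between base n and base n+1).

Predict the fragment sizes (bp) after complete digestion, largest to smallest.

2001, 1848, 1340, 1102, 562 bp

Combined cut positions (sorted): 562, 2410, 3512, 4852.
Linear molecule, 4 cuts → 5 fragments:
  562 − 0 = 562 bp
  2410 − 562 = 1848 bp
  3512 − 2410 = 1102 bp
  4852 − 3512 = 1340 bp
  6853 − 4852 = 2001 bp
Sorted largest to smallest: 2001, 1848, 1340, 1102, 562 bp.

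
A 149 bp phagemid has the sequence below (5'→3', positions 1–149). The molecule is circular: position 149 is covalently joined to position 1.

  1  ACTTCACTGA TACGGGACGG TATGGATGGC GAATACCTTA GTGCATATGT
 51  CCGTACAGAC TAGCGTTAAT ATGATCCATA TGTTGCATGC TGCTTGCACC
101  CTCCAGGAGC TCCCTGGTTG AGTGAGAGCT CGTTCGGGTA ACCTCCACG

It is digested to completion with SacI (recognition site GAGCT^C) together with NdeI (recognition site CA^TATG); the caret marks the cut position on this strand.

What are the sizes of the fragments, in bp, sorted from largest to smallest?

SacI sites (GAGCTC) start at positions 107, 126.
SacI cuts after base 5 of each site (before the last base), so after positions 111, 130.
NdeI sites (CATATG) start at positions 44, 77.
NdeI cuts after base 2 of each site, so after positions 45, 78.
Combined cut positions: 45, 78, 111, 130.
Circular molecule, 4 cuts → 4 fragments:
  46–78 → 33 bp
  79–111 → 33 bp
  112–130 → 19 bp
  131–149 then 1–45 → 19 + 45 = 64 bp
Sorted largest to smallest: 64, 33, 33, 19 bp.

64, 33, 33, 19 bp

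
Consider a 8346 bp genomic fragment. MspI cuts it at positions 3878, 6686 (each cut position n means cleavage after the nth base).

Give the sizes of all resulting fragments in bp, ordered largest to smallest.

3878, 2808, 1660 bp

Linear molecule, 2 cuts → 3 fragments:
  3878 − 0 = 3878 bp
  6686 − 3878 = 2808 bp
  8346 − 6686 = 1660 bp
Sorted largest to smallest: 3878, 2808, 1660 bp.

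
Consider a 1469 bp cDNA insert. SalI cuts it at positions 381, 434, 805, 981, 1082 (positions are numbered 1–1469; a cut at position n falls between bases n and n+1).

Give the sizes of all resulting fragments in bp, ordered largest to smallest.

Linear molecule, 5 cuts → 6 fragments:
  381 − 0 = 381 bp
  434 − 381 = 53 bp
  805 − 434 = 371 bp
  981 − 805 = 176 bp
  1082 − 981 = 101 bp
  1469 − 1082 = 387 bp
Sorted largest to smallest: 387, 381, 371, 176, 101, 53 bp.

387, 381, 371, 176, 101, 53 bp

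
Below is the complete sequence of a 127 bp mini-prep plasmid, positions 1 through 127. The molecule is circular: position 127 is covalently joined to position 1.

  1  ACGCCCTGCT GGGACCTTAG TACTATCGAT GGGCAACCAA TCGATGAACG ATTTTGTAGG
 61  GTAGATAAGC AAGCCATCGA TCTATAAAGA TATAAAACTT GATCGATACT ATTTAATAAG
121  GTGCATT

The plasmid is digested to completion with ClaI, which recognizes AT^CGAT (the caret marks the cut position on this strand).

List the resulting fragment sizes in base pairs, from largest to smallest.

50, 36, 26, 15 bp

ClaI sites (ATCGAT) start at positions 25, 40, 76, 102.
ClaI cuts after base 2 of each site, so after positions 26, 41, 77, 103.
Circular molecule, 4 cuts → 4 fragments:
  27–41 → 15 bp
  42–77 → 36 bp
  78–103 → 26 bp
  104–127 then 1–26 → 24 + 26 = 50 bp
Sorted largest to smallest: 50, 36, 26, 15 bp.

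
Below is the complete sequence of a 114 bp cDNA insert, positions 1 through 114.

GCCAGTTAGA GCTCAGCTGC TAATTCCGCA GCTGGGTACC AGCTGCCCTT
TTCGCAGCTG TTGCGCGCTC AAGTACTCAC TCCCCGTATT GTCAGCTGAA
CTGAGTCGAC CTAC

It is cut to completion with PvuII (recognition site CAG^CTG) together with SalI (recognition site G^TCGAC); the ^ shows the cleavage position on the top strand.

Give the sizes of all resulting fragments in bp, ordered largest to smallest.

38, 16, 15, 15, 11, 10, 9 bp

PvuII sites (CAGCTG) start at positions 14, 29, 40, 55, 93.
PvuII cuts after base 3 of each site, so after positions 16, 31, 42, 57, 95.
The SalI site (GTCGAC) starts at position 105.
SalI cuts after the first base of each site, so after position 105.
Combined cut positions: 16, 31, 42, 57, 95, 105.
Linear molecule, 6 cuts → 7 fragments:
  1–16 → 16 bp
  17–31 → 15 bp
  32–42 → 11 bp
  43–57 → 15 bp
  58–95 → 38 bp
  96–105 → 10 bp
  106–114 → 9 bp
Sorted largest to smallest: 38, 16, 15, 15, 11, 10, 9 bp.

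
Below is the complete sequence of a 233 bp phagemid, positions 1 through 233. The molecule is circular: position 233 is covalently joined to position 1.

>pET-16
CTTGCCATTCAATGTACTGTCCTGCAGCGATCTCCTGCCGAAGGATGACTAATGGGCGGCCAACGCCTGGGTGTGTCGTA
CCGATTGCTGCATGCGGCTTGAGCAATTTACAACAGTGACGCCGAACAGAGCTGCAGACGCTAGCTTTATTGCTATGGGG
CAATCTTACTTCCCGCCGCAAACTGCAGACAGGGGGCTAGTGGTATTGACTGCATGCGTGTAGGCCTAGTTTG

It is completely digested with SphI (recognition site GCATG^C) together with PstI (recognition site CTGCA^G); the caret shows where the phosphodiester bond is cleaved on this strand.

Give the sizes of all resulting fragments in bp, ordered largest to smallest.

68, 51, 43, 42, 29 bp

SphI sites (GCATGC) start at positions 90, 212.
SphI cuts after base 5 of each site (before the last base), so after positions 94, 216.
PstI sites (CTGCAG) start at positions 22, 132, 183.
PstI cuts after base 5 of each site (before the last base), so after positions 26, 136, 187.
Combined cut positions: 26, 94, 136, 187, 216.
Circular molecule, 5 cuts → 5 fragments:
  27–94 → 68 bp
  95–136 → 42 bp
  137–187 → 51 bp
  188–216 → 29 bp
  217–233 then 1–26 → 17 + 26 = 43 bp
Sorted largest to smallest: 68, 51, 43, 42, 29 bp.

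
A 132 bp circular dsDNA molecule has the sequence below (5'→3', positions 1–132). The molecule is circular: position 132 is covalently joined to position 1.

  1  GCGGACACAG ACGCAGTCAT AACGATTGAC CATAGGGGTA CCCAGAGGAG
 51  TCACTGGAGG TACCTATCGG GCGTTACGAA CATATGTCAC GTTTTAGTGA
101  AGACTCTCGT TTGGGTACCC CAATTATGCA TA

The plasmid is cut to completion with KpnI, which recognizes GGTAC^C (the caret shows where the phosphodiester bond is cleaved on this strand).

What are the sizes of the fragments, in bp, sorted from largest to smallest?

55, 55, 22 bp

KpnI sites (GGTACC) start at positions 37, 59, 114.
KpnI cuts after base 5 of each site (before the last base), so after positions 41, 63, 118.
Circular molecule, 3 cuts → 3 fragments:
  42–63 → 22 bp
  64–118 → 55 bp
  119–132 then 1–41 → 14 + 41 = 55 bp
Sorted largest to smallest: 55, 55, 22 bp.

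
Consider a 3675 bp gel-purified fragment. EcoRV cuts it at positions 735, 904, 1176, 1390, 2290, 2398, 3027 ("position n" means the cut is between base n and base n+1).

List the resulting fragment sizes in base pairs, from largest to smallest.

900, 735, 648, 629, 272, 214, 169, 108 bp

Linear molecule, 7 cuts → 8 fragments:
  735 − 0 = 735 bp
  904 − 735 = 169 bp
  1176 − 904 = 272 bp
  1390 − 1176 = 214 bp
  2290 − 1390 = 900 bp
  2398 − 2290 = 108 bp
  3027 − 2398 = 629 bp
  3675 − 3027 = 648 bp
Sorted largest to smallest: 900, 735, 648, 629, 272, 214, 169, 108 bp.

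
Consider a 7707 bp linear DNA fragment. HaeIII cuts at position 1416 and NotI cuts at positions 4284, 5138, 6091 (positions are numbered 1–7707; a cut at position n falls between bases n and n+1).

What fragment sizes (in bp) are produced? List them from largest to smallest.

Combined cut positions (sorted): 1416, 4284, 5138, 6091.
Linear molecule, 4 cuts → 5 fragments:
  1416 − 0 = 1416 bp
  4284 − 1416 = 2868 bp
  5138 − 4284 = 854 bp
  6091 − 5138 = 953 bp
  7707 − 6091 = 1616 bp
Sorted largest to smallest: 2868, 1616, 1416, 953, 854 bp.

2868, 1616, 1416, 953, 854 bp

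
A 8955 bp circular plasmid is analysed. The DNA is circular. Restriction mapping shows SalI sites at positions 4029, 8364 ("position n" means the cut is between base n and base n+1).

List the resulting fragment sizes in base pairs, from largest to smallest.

4620, 4335 bp

Circular molecule, 2 cuts → 2 fragments:
  8364 − 4029 = 4335 bp
  wrap: 8955 − 8364 + 4029 = 4620 bp
Sorted largest to smallest: 4620, 4335 bp.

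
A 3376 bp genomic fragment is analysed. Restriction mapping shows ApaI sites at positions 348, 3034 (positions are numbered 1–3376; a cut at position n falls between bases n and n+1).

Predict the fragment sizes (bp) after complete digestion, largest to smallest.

Linear molecule, 2 cuts → 3 fragments:
  348 − 0 = 348 bp
  3034 − 348 = 2686 bp
  3376 − 3034 = 342 bp
Sorted largest to smallest: 2686, 348, 342 bp.

2686, 348, 342 bp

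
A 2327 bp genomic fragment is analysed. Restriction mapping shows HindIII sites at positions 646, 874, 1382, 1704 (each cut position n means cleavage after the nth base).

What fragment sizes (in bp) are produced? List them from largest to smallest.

Linear molecule, 4 cuts → 5 fragments:
  646 − 0 = 646 bp
  874 − 646 = 228 bp
  1382 − 874 = 508 bp
  1704 − 1382 = 322 bp
  2327 − 1704 = 623 bp
Sorted largest to smallest: 646, 623, 508, 322, 228 bp.

646, 623, 508, 322, 228 bp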